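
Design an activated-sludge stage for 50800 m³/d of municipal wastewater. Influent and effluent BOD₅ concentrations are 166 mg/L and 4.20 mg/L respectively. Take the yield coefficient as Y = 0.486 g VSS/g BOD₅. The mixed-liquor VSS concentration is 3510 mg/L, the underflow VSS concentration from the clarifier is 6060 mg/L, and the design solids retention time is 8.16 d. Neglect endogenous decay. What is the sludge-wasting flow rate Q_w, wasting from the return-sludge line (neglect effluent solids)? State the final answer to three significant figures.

With k_d = 0 the design equation reduces to V = Y Q (S₀−S) θ_c / X = 0.486 × 50800 × (166 − 4.20) × 8.16 / 3510 = 9287 m³.
Wasting from the return line (neglecting effluent solids): Q_w = V·X / (θ_c·X_r) = 9287 × 3510 / (8.16 × 6060) = 659.2 m³/d.

Q_w ≈ 659 m³/d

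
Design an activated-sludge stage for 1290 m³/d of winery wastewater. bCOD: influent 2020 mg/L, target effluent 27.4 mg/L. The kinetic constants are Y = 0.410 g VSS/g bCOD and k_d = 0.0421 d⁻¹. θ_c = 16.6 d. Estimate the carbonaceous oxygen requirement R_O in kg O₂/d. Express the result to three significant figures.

R_O ≈ 1690 kg O₂/d

Correct the yield for decay: Y_obs = Y/(1 + k_d θ_c) = 0.410 / (1 + 0.0421 × 16.6) = 0.410 / 1.699 = 0.2413.
Q·(S₀ − S) = 1290 × (2020 − 27.4) × 10⁻³ = 2570 kg/d removed.
Biomass synthesised: P_X = Y_obs × 2570 = 620.3 kg VSS/d.
R_O = Q·(S₀ − S) − 1.42·P_X = 2570 − 1.42 × 620.3 = 1690 kg O₂/d.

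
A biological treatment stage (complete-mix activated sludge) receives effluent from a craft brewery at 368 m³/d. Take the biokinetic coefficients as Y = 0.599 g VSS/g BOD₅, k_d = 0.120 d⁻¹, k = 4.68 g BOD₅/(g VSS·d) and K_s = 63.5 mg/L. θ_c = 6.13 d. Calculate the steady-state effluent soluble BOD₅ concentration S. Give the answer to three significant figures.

S ≈ 7.13 mg/L

For a completely mixed reactor with recycle the Lawrence–McCarty relation gives S = K_s·(1 + k_d·θ_c) / [θ_c·(Y·k − k_d) − 1] = 63.5 × (1 + 0.120 × 6.13) / [6.13 × (0.599 × 4.68 − 0.120) − 1] = 110.2 / 15.45 = 7.134 mg/L.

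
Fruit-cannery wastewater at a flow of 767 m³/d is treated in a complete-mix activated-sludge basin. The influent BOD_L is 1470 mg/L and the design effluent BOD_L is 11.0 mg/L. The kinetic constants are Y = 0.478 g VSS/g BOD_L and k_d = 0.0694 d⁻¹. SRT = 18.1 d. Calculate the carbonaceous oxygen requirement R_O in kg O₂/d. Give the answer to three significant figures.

The observed yield is Y_obs = Y/(1 + k_d·θ_c) = 0.478 / (1 + 0.0694 × 18.1) = 0.478 / 2.256 = 0.2119 g VSS per g BOD_L removed.
ΔS = 1470 − 11.0 = 1459 mg/L, so the substrate removal rate is 767 × 1459/1000 = 1119 kg BOD_L/d.
Biomass synthesised: P_X = Y_obs × 1119 = 237.1 kg VSS/d.
R_O = Q·ΔS − 1.42 P_X = 1119 − 336.7 = 782.4 kg O₂/d.

R_O ≈ 782 kg O₂/d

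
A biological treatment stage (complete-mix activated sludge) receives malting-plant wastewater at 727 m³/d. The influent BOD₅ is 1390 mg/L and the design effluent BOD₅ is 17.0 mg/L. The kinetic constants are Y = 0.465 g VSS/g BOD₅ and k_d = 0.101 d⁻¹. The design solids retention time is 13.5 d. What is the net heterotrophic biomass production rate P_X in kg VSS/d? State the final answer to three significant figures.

P_X ≈ 196 kg VSS/d

Correct the yield for decay: Y_obs = Y/(1 + k_d θ_c) = 0.465 / (1 + 0.101 × 13.5) = 0.465 / 2.364 = 0.1967.
ΔS = 1390 − 17.0 = 1373 mg/L, so the substrate removal rate is 727 × 1373/1000 = 998.2 kg BOD₅/d.
Net biomass production P_X = Y_obs × Q·(S₀ − S) = 0.1967 × 998.2 = 196.4 kg VSS/d.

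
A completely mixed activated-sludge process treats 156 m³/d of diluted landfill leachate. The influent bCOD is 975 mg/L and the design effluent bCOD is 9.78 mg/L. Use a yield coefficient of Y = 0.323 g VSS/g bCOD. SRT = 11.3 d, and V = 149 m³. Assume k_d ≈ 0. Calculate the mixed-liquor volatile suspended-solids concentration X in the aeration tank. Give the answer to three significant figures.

Without decay, X = Y Q (S₀−S) θ_c / V = 0.323 × 156 × (975 − 9.78) × 11.3 / 149 = 3688 mg/L.

X ≈ 3690 mg/L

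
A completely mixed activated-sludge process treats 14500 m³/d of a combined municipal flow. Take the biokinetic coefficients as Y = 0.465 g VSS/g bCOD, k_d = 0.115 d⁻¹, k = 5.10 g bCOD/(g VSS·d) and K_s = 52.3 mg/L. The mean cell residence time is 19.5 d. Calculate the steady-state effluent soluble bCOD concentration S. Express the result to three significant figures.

Effluent substrate depends only on kinetics and SRT: S = K_s(1 + k_d θ_c) / [θ_c(Yk − k_d) − 1] = 52.3 × (1 + 0.115 × 19.5) / [19.5 × (0.465 × 5.10 − 0.115) − 1] = 169.6 / 43.00 = 3.944 mg/L.

S ≈ 3.94 mg/L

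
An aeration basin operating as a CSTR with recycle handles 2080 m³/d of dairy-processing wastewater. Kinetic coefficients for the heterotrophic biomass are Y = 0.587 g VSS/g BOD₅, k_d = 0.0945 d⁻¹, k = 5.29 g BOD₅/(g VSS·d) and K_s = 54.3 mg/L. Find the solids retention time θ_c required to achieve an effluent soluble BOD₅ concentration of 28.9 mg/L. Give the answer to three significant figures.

Specific growth rate at S = 28.9 mg/L: μ = YkS/(K_s+S) = 0.587·5.29·28.9/(54.3+28.9) = 1.079 d⁻¹.
1/θ_c = 1.079 − 0.0945 = 0.9841 d⁻¹, so θ_c = 1.016 d.

θ_c ≈ 1.02 d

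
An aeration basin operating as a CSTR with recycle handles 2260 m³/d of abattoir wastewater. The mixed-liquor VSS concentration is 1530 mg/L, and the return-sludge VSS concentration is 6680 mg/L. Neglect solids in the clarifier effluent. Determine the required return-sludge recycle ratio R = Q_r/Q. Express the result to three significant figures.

R = Q_r/Q = X/(X_r − X) = 1530 / (6680 − 1530) = 0.2971.

R ≈ 0.297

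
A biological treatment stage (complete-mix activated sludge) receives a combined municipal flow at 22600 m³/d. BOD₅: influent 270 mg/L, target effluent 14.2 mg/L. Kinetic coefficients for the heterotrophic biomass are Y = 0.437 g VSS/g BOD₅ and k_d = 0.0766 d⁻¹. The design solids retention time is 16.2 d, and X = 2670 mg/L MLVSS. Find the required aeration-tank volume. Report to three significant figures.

V ≈ 6840 m³

Rearranging the biomass balance for a CMAS with decay, V = Y·Q·ΔS·θ_c / [X·(1+k_d θ_c)] = 0.437 × 22600 × (270 − 14.2) × 16.2 / [2670 × (1 + 0.0766 × 16.2)] = 4.09×10^7 / 5983 = 6840 m³.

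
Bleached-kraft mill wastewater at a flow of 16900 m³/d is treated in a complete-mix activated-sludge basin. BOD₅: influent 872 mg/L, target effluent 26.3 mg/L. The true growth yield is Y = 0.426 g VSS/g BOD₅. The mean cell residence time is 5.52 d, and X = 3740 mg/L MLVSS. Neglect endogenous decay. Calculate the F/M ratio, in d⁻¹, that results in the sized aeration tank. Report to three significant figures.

Biomass mass balance (decay neglected): V·X = Y·Q·(S₀ − S)·θ_c, so V = 0.426 × 16900 × (872 − 26.3) × 5.52 / 3740 = 8986 m³.
F/M = applied load / biomass = Q·S₀/(V·X) = 16900 × 872 / (8986 × 3740) = 0.4385 d⁻¹.

F/M ≈ 0.438 d⁻¹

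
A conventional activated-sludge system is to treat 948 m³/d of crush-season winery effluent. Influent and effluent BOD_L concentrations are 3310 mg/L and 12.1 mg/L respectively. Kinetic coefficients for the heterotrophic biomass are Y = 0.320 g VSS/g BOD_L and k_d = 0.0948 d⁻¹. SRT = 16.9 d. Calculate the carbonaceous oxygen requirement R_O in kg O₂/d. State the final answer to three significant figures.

Observed yield with endogenous decay: Y_obs = Y / (1 + k_d·θ_c) = 0.320 / (1 + 0.0948 × 16.9) = 0.320 / 2.602 = 0.1230 g VSS/g BOD_L.
Mass of BOD_L removed per day: Q(S₀ − S) = 948 × 3298 g/m³ = 3126 kg/d.
Net sludge production P_X = 0.1230 × 3126 = 384.5 kg VSS/d.
Carbonaceous O₂ demand = substrate oxidised − cell-mass equivalent = 3126 − 1.42 × 384.5 = 2580 kg O₂/d.

R_O ≈ 2580 kg O₂/d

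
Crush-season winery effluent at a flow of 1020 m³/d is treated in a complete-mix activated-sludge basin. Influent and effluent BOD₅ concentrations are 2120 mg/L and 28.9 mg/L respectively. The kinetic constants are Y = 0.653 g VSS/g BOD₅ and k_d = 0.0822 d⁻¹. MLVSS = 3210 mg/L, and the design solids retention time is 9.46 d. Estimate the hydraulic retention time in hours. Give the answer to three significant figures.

τ ≈ 54.3 h

From the SRT design equation V = Y Q (S₀−S) θ_c / [X (1 + k_d θ_c)] = 0.653 × 1020 × (2120 − 28.9) × 9.46 / [3210 × (1 + 0.0822 × 9.46)] = 1.32×10^7 / 5706 = 2309 m³.
Hydraulic retention time τ = V/Q = 2309 / 1020 = 2.264 d = 54.33 h.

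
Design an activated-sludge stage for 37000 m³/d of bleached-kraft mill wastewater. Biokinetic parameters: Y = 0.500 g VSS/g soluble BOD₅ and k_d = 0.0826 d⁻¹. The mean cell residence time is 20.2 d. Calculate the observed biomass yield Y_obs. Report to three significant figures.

Y_obs ≈ 0.187 g VSS/g soluble BOD₅

Correct the yield for decay: Y_obs = Y/(1 + k_d θ_c) = 0.500 / (1 + 0.0826 × 20.2) = 0.500 / 2.669 = 0.1874.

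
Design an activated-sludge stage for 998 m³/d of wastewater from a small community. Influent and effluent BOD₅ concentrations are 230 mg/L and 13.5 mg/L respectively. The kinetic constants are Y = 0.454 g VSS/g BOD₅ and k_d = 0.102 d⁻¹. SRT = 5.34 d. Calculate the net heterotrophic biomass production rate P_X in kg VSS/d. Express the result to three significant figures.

P_X ≈ 63.5 kg VSS/d

Observed yield with endogenous decay: Y_obs = Y / (1 + k_d·θ_c) = 0.454 / (1 + 0.102 × 5.34) = 0.454 / 1.545 = 0.2939 g VSS/g BOD₅.
Substrate removed = Q·(S₀ − S) = 998 m³/d × (230 − 13.5) g/m³ = 2.16×10^5 g/d = 216.1 kg/d.
Biomass produced: P_X = Y_obs·Q·ΔS = 0.2939 × 216.1 ≈ 63.50 kg VSS/d.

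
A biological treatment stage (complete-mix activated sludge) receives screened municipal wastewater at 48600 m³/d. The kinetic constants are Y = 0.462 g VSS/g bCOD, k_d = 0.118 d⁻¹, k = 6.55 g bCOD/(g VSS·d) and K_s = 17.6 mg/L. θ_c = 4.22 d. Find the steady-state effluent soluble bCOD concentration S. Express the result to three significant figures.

S ≈ 2.34 mg/L

From the Monod/SRT balance for a CMAS, S = K_s·(1+k_d θ_c)/[θ_c·(Y k − k_d) − 1] = 17.6 × (1 + 0.118 × 4.22) / [4.22 × (0.462 × 6.55 − 0.118) − 1] = 26.36 / 11.27 = 2.339 mg/L.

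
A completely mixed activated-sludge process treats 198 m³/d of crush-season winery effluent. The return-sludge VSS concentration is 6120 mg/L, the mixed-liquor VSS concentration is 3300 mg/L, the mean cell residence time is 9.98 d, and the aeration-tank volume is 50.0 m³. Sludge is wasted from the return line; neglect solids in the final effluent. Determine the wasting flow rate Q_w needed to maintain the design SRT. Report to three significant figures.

θ_c = V·X/(Q_w·X_r) when wasting from the recycle, so Q_w = V·X/(θ_c·X_r) = 50.00 × 3300 / (9.98 × 6120) = 2.701 m³/d.

Q_w ≈ 2.70 m³/d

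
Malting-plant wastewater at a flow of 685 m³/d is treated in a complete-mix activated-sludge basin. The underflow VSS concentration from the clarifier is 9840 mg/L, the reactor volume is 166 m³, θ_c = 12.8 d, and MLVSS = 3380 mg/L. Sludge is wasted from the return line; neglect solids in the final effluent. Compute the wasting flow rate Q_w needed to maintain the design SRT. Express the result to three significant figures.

Q_w ≈ 4.45 m³/d

θ_c = V·X/(Q_w·X_r) when wasting from the recycle, so Q_w = V·X/(θ_c·X_r) = 166.0 × 3380 / (12.8 × 9840) = 4.455 m³/d.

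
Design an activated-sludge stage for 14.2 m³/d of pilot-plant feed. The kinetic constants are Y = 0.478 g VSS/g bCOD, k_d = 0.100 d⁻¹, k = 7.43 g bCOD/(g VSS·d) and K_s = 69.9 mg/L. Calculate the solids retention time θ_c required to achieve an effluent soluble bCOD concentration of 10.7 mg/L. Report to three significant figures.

θ_c ≈ 2.69 d

Specific growth rate at S = 10.7 mg/L: μ = YkS/(K_s+S) = 0.478·7.43·10.7/(69.9+10.7) = 0.4715 d⁻¹.
Then 1/θ_c = μ − k_d = 0.4715 − 0.100 = 0.3715 d⁻¹, giving θ_c = 2.692 d.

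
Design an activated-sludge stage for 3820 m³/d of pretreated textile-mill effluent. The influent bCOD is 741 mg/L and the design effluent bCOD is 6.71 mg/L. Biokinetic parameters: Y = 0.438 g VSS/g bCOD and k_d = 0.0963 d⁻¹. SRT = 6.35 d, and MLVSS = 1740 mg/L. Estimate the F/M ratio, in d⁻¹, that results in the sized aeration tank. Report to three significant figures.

Rearranging the biomass balance for a CMAS with decay, V = Y·Q·ΔS·θ_c / [X·(1+k_d θ_c)] = 0.438 × 3820 × (741 − 6.71) × 6.35 / [1740 × (1 + 0.0963 × 6.35)] = 7.8×10^6 / 2804 = 2782 m³.
F/M = applied load / biomass = Q·S₀/(V·X) = 3820 × 741 / (2782 × 1740) = 0.5847 d⁻¹.

F/M ≈ 0.585 d⁻¹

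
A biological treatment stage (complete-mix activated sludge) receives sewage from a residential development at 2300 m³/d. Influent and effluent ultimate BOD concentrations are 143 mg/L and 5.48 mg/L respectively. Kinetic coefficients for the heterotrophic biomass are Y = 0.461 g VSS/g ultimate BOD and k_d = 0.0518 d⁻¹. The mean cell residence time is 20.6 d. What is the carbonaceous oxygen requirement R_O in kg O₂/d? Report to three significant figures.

Y_obs = Y / (1 + k_d θ_c) = 0.461 / (1 + 0.0518 × 20.6) = 0.461 / 2.067 = 0.2230.
Q·(S₀ − S) = 2300 × (143 − 5.48) × 10⁻³ = 316.3 kg/d removed.
P_X = Y_obs·Q·(S₀ − S) = 0.2230 × 316.3 = 70.54 kg VSS/d.
R_O = Q·ΔS − 1.42 P_X = 316.3 − 100.2 = 216.1 kg O₂/d.

R_O ≈ 216 kg O₂/d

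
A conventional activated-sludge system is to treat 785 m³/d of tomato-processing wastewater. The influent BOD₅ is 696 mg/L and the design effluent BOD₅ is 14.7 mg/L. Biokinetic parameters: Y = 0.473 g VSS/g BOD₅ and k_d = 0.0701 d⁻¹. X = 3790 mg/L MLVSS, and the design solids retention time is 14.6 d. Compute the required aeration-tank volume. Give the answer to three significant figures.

From the SRT design equation V = Y Q (S₀−S) θ_c / [X (1 + k_d θ_c)] = 0.473 × 785 × (696 − 14.7) × 14.6 / [3790 × (1 + 0.0701 × 14.6)] = 3.69×10^6 / 7669 = 481.6 m³.

V ≈ 482 m³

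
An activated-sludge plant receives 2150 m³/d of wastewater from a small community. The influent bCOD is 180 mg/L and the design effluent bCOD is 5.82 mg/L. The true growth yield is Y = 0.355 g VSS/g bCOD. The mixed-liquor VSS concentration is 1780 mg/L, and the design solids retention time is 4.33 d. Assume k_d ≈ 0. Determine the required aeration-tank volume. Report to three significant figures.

V ≈ 323 m³

V·X = Y·Q·ΔS·θ_c gives V = 0.355 × 2150 × (180 − 5.82) × 4.33 / 1780 = 323.4 m³.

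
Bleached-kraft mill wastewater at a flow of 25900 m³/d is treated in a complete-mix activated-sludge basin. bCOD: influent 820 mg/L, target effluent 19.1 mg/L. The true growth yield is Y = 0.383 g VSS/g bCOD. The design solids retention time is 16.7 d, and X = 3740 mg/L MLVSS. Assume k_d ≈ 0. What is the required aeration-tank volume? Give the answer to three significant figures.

V ≈ 35500 m³

V·X = Y·Q·ΔS·θ_c gives V = 0.383 × 25900 × (820 − 19.1) × 16.7 / 3740 = 35475 m³.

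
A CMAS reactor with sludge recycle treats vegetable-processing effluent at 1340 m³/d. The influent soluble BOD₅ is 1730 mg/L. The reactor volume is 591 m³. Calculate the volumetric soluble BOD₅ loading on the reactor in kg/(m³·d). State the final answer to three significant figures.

L_v ≈ 3.92 kg soluble BOD₅/(m³·d)

L_v = Q S₀ / V = 1340 × 1730 × 10⁻³ / 591.0 = 3.923 kg/(m³·d).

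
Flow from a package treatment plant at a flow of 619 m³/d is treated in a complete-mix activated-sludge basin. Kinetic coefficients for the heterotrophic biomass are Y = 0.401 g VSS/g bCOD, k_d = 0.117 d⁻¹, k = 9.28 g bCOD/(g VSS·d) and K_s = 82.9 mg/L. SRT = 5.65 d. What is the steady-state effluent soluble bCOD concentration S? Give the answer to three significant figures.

Effluent substrate depends only on kinetics and SRT: S = K_s(1 + k_d θ_c) / [θ_c(Yk − k_d) − 1] = 82.9 × (1 + 0.117 × 5.65) / [5.65 × (0.401 × 9.28 − 0.117) − 1] = 137.7 / 19.36 = 7.111 mg/L.

S ≈ 7.11 mg/L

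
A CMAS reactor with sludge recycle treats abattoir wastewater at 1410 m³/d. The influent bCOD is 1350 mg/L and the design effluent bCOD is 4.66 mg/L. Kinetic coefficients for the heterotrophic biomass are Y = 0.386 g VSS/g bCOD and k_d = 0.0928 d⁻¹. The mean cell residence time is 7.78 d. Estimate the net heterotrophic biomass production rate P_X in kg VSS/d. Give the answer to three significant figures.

P_X ≈ 425 kg VSS/d

Correct the yield for decay: Y_obs = Y/(1 + k_d θ_c) = 0.386 / (1 + 0.0928 × 7.78) = 0.386 / 1.722 = 0.2242.
Mass of bCOD removed per day: Q(S₀ − S) = 1410 × 1345 g/m³ = 1897 kg/d.
Net biomass production P_X = Y_obs × Q·(S₀ − S) = 0.2242 × 1897 = 425.2 kg VSS/d.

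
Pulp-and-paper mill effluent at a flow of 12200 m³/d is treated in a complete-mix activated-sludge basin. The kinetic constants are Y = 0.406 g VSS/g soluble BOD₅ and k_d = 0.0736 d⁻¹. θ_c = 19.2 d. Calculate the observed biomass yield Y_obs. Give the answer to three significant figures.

Y_obs ≈ 0.168 g VSS/g soluble BOD₅

Y_obs = Y / (1 + k_d θ_c) = 0.406 / (1 + 0.0736 × 19.2) = 0.406 / 2.413 = 0.1682.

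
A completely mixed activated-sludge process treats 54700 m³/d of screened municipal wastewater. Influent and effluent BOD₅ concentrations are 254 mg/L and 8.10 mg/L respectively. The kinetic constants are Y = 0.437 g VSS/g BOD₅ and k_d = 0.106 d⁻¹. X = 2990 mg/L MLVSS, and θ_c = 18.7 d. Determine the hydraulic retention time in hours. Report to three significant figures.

τ ≈ 5.41 h

From the SRT design equation V = Y Q (S₀−S) θ_c / [X (1 + k_d θ_c)] = 0.437 × 54700 × (254 − 8.10) × 18.7 / [2990 × (1 + 0.106 × 18.7)] = 1.1×10^8 / 8917 = 12327 m³.
Hydraulic retention time τ = V/Q = 12327 / 54700 = 0.2254 d = 5.409 h.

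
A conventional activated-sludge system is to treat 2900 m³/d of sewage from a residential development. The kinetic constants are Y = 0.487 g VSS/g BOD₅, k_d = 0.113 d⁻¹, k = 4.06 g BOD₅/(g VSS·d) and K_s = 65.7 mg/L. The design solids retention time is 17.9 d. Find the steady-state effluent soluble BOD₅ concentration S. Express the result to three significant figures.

For a completely mixed reactor with recycle the Lawrence–McCarty relation gives S = K_s·(1 + k_d·θ_c) / [θ_c·(Y·k − k_d) − 1] = 65.7 × (1 + 0.113 × 17.9) / [17.9 × (0.487 × 4.06 − 0.113) − 1] = 198.6 / 32.37 = 6.135 mg/L.

S ≈ 6.14 mg/L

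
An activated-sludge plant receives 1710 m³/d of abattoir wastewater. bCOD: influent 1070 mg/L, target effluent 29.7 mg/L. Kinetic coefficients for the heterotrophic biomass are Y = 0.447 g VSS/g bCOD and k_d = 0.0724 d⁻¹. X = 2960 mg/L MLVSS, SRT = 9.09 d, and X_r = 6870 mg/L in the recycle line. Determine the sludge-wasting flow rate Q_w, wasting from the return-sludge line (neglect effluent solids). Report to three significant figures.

Q_w ≈ 69.8 m³/d

From the SRT design equation V = Y Q (S₀−S) θ_c / [X (1 + k_d θ_c)] = 0.447 × 1710 × (1070 − 29.7) × 9.09 / [2960 × (1 + 0.0724 × 9.09)] = 7.23×10^6 / 4908 = 1473 m³.
Wasting from the return line (neglecting effluent solids): Q_w = V·X / (θ_c·X_r) = 1473 × 2960 / (9.09 × 6870) = 69.81 m³/d.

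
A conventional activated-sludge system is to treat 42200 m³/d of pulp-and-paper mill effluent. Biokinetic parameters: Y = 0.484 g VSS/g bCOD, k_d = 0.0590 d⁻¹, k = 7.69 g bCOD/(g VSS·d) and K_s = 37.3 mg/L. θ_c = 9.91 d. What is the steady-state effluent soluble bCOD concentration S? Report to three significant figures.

Effluent substrate depends only on kinetics and SRT: S = K_s(1 + k_d θ_c) / [θ_c(Yk − k_d) − 1] = 37.3 × (1 + 0.0590 × 9.91) / [9.91 × (0.484 × 7.69 − 0.0590) − 1] = 59.11 / 35.30 = 1.674 mg/L.

S ≈ 1.67 mg/L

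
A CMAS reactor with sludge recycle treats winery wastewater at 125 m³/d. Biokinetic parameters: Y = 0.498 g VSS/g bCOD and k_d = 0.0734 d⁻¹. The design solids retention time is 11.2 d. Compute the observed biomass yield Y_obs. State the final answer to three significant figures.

Y_obs ≈ 0.273 g VSS/g bCOD

Observed yield with endogenous decay: Y_obs = Y / (1 + k_d·θ_c) = 0.498 / (1 + 0.0734 × 11.2) = 0.498 / 1.822 = 0.2733 g VSS/g bCOD.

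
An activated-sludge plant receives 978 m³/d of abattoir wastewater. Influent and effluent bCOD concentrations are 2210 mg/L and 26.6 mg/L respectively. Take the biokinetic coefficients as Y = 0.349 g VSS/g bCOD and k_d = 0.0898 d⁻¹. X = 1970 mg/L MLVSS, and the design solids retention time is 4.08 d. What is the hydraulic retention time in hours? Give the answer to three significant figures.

Steady-state biomass mass balance: V·X·(1 + k_d·θ_c) = Y·Q·(S₀ − S)·θ_c, so V = 0.349 × 978 × (2210 − 26.6) × 4.08 / [1970 × (1 + 0.0898 × 4.08)] = 3.04×10^6 / 2692 = 1130 m³.
Hydraulic retention time τ = V/Q = 1130 / 978 = 1.155 d = 27.72 h.

τ ≈ 27.7 h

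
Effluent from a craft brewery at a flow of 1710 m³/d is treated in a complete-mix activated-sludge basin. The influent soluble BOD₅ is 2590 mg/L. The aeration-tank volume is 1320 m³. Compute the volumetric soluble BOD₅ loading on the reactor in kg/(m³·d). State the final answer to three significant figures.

L_v ≈ 3.36 kg soluble BOD₅/(m³·d)

Applied soluble BOD₅ load per unit volume = Q·S₀/V = (1710 × 2590/1000)/1320 = 3.355 kg soluble BOD₅·m⁻³·d⁻¹.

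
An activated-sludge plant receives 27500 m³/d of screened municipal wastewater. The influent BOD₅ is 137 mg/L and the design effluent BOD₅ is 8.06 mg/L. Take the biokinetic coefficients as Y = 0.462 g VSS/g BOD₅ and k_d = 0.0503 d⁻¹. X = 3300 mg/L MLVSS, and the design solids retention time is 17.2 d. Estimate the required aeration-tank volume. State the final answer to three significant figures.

V ≈ 4580 m³

From the SRT design equation V = Y Q (S₀−S) θ_c / [X (1 + k_d θ_c)] = 0.462 × 27500 × (137 − 8.06) × 17.2 / [3300 × (1 + 0.0503 × 17.2)] = 2.82×10^7 / 6155 = 4578 m³.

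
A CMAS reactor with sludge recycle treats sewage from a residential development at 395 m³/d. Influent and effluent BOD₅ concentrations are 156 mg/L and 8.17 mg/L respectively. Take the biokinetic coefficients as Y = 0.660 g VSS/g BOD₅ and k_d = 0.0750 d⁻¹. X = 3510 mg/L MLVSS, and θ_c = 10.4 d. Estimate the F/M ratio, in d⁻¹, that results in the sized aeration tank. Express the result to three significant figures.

F/M ≈ 0.274 d⁻¹

Rearranging the biomass balance for a CMAS with decay, V = Y·Q·ΔS·θ_c / [X·(1+k_d θ_c)] = 0.660 × 395 × (156 − 8.17) × 10.4 / [3510 × (1 + 0.0750 × 10.4)] = 4.01×10^5 / 6248 = 64.15 m³.
F/M = applied load / biomass = Q·S₀/(V·X) = 395 × 156 / (64.15 × 3510) = 0.2737 d⁻¹.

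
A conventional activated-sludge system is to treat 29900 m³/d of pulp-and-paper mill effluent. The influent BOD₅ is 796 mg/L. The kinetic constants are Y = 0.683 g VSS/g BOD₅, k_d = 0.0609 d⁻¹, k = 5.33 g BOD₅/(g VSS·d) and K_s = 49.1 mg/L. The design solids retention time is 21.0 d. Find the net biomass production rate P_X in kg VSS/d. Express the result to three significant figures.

P_X ≈ 7120 kg VSS/d

For a completely mixed reactor with recycle the Lawrence–McCarty relation gives S = K_s·(1 + k_d·θ_c) / [θ_c·(Y·k − k_d) − 1] = 49.1 × (1 + 0.0609 × 21.0) / [21.0 × (0.683 × 5.33 − 0.0609) − 1] = 111.9 / 74.17 = 1.509 mg/L.
The observed yield is Y_obs = Y/(1 + k_d·θ_c) = 0.683 / (1 + 0.0609 × 21.0) = 0.683 / 2.279 = 0.2997 g VSS per g BOD₅ removed.
Substrate removed = Q·(S₀ − S) = 29900 m³/d × (796 − 1.51) g/m³ = 2.38×10^7 g/d = 23755 kg/d.
So the net sludge growth is P_X = 0.2997 × 23755 = 7120 kg VSS/d.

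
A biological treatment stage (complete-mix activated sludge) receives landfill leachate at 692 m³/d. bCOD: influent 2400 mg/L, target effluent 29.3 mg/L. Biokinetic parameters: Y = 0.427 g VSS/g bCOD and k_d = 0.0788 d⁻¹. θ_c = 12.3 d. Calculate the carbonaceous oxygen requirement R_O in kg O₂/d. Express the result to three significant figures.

Observed yield with endogenous decay: Y_obs = Y / (1 + k_d·θ_c) = 0.427 / (1 + 0.0788 × 12.3) = 0.427 / 1.969 = 0.2168 g VSS/g bCOD.
Mass of bCOD removed per day: Q(S₀ − S) = 692 × 2371 g/m³ = 1641 kg/d.
P_X = Y_obs·Q·(S₀ − S) = 0.2168 × 1641 = 355.7 kg VSS/d.
Carbonaceous O₂ demand = substrate oxidised − cell-mass equivalent = 1641 − 1.42 × 355.7 = 1135 kg O₂/d.

R_O ≈ 1140 kg O₂/d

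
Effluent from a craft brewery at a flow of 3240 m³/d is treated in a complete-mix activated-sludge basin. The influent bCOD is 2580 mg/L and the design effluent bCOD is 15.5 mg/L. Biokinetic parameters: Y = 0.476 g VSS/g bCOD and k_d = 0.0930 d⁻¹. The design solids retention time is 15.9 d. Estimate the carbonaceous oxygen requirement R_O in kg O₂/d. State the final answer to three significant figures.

R_O ≈ 6040 kg O₂/d

The observed yield is Y_obs = Y/(1 + k_d·θ_c) = 0.476 / (1 + 0.0930 × 15.9) = 0.476 / 2.479 = 0.1920 g VSS per g bCOD removed.
Mass of bCOD removed per day: Q(S₀ − S) = 3240 × 2564 g/m³ = 8309 kg/d.
Net sludge production P_X = 0.1920 × 8309 = 1596 kg VSS/d.
R_O = Q·(S₀ − S) − 1.42·P_X = 8309 − 1.42 × 1596 = 6043 kg O₂/d.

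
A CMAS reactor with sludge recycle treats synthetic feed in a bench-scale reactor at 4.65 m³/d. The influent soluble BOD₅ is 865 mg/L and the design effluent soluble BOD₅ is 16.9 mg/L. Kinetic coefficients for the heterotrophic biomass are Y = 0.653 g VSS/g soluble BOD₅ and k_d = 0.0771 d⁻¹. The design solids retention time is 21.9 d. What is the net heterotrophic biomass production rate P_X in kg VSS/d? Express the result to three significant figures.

Y_obs = Y / (1 + k_d θ_c) = 0.653 / (1 + 0.0771 × 21.9) = 0.653 / 2.688 = 0.2429.
ΔS = 865 − 16.9 = 848.1 mg/L, so the substrate removal rate is 4.65 × 848.1/1000 = 3.944 kg soluble BOD₅/d.
So the net sludge growth is P_X = 0.2429 × 3.944 = 0.9579 kg VSS/d.

P_X ≈ 0.958 kg VSS/d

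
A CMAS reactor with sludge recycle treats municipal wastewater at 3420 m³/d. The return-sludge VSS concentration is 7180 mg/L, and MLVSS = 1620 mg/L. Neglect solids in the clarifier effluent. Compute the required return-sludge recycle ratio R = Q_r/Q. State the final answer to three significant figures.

R ≈ 0.291

Solids balance on the clarifier gives (1+R)X = R·X_r, so R = X/(X_r − X) = 1620 / (7180 − 1620) = 0.2914.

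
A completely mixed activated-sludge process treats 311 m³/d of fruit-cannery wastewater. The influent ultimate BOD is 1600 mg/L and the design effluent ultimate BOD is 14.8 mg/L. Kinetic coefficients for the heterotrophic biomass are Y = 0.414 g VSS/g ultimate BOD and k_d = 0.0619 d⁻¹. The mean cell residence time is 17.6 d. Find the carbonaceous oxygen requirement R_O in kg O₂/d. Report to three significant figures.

R_O ≈ 354 kg O₂/d

Correct the yield for decay: Y_obs = Y/(1 + k_d θ_c) = 0.414 / (1 + 0.0619 × 17.6) = 0.414 / 2.089 = 0.1981.
Substrate removed = Q·(S₀ − S) = 311 m³/d × (1600 − 14.8) g/m³ = 4.93×10^5 g/d = 493.0 kg/d.
Net sludge production P_X = 0.1981 × 493.0 = 97.68 kg VSS/d.
R_O = Q·ΔS − 1.42 P_X = 493.0 − 138.7 = 354.3 kg O₂/d.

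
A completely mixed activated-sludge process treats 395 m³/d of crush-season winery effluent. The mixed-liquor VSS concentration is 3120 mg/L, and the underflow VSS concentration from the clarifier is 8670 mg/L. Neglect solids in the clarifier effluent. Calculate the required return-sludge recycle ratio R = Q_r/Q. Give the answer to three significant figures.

R = Q_r/Q = X/(X_r − X) = 3120 / (8670 − 3120) = 0.5622.

R ≈ 0.562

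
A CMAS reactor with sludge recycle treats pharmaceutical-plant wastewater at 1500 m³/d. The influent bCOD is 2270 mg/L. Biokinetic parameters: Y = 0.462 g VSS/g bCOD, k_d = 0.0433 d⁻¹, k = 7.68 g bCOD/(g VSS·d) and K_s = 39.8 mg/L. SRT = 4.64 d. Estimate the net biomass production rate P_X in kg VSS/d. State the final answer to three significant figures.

P_X ≈ 1310 kg VSS/d

For a completely mixed reactor with recycle the Lawrence–McCarty relation gives S = K_s·(1 + k_d·θ_c) / [θ_c·(Y·k − k_d) − 1] = 39.8 × (1 + 0.0433 × 4.64) / [4.64 × (0.462 × 7.68 − 0.0433) − 1] = 47.80 / 15.26 = 3.132 mg/L.
Y_obs = Y / (1 + k_d θ_c) = 0.462 / (1 + 0.0433 × 4.64) = 0.462 / 1.201 = 0.3847.
Q·(S₀ − S) = 1500 × (2270 − 3.13) × 10⁻³ = 3400 kg/d removed.
P_X = Y_obs · Q(S₀ − S) = 0.3847 × 3400 = 1308 kg VSS/d.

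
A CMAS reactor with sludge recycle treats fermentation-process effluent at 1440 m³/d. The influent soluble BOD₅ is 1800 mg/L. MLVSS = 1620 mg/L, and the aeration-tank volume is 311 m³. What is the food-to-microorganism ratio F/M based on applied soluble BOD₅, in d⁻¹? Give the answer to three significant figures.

Food-to-microorganism ratio F/M = Q S₀ / (V X) = 1440 × 1800 / (311.0 × 1620) = 5.145 d⁻¹.

F/M ≈ 5.14 d⁻¹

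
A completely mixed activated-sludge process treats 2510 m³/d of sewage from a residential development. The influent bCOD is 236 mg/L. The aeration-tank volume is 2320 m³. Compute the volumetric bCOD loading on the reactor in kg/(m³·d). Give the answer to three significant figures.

L_v = Q S₀ / V = 2510 × 236 × 10⁻³ / 2320 = 0.2553 kg/(m³·d).

L_v ≈ 0.255 kg bCOD/(m³·d)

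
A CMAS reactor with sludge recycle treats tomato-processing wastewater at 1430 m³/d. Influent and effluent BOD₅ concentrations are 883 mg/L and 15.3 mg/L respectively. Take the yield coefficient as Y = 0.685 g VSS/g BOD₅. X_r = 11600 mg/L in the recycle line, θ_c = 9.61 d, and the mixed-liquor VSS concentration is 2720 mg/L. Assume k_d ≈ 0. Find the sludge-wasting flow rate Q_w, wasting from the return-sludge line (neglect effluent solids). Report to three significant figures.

Q_w ≈ 73.3 m³/d

V·X = Y·Q·ΔS·θ_c gives V = 0.685 × 1430 × (883 − 15.3) × 9.61 / 2720 = 3003 m³.
θ_c = V·X/(Q_w·X_r) when wasting from the recycle, so Q_w = V·X/(θ_c·X_r) = 3003 × 2720 / (9.61 × 11600) = 73.27 m³/d.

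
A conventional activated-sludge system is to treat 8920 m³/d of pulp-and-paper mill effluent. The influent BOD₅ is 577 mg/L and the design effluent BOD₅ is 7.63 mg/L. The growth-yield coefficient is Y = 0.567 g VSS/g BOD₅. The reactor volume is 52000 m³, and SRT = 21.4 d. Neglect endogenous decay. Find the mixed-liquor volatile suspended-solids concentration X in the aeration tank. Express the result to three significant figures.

Without decay, X = Y Q (S₀−S) θ_c / V = 0.567 × 8920 × (577 − 7.63) × 21.4 / 52000 = 1185 mg/L.

X ≈ 1190 mg/L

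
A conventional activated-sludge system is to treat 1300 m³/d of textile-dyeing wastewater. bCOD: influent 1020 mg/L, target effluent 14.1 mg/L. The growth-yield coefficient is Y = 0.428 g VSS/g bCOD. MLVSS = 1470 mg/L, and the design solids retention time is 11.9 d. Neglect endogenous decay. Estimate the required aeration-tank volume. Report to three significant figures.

V·X = Y·Q·ΔS·θ_c gives V = 0.428 × 1300 × (1020 − 14.1) × 11.9 / 1470 = 4531 m³.

V ≈ 4530 m³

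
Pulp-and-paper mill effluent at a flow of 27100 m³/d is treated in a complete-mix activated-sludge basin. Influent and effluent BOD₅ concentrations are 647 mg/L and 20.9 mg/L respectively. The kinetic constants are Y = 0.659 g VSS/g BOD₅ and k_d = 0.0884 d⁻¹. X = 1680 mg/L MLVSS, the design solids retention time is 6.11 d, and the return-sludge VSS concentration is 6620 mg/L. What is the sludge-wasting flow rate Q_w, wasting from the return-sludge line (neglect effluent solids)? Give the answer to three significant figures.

From the SRT design equation V = Y Q (S₀−S) θ_c / [X (1 + k_d θ_c)] = 0.659 × 27100 × (647 − 20.9) × 6.11 / [1680 × (1 + 0.0884 × 6.11)] = 6.83×10^7 / 2587 = 26404 m³.
θ_c = V·X/(Q_w·X_r) when wasting from the recycle, so Q_w = V·X/(θ_c·X_r) = 26404 × 1680 / (6.11 × 6620) = 1097 m³/d.

Q_w ≈ 1100 m³/d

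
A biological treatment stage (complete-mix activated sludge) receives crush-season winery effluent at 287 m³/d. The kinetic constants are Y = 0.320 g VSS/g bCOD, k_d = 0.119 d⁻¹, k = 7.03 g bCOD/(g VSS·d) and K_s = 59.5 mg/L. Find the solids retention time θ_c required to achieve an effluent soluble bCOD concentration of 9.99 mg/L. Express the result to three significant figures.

θ_c ≈ 4.89 d

At the target effluent, Y k S/(K_s+S) = 0.320×7.03×9.99/69.49 = 0.3234 d⁻¹.
1/θ_c = 0.3234 − 0.119 = 0.2044 d⁻¹, so θ_c = 4.892 d.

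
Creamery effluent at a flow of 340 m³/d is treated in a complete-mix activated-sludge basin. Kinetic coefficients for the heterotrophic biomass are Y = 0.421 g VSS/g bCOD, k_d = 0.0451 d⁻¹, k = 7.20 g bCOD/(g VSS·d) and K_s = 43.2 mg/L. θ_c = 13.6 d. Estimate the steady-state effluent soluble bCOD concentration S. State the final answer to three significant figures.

Effluent substrate depends only on kinetics and SRT: S = K_s(1 + k_d θ_c) / [θ_c(Yk − k_d) − 1] = 43.2 × (1 + 0.0451 × 13.6) / [13.6 × (0.421 × 7.20 − 0.0451) − 1] = 69.70 / 39.61 = 1.760 mg/L.

S ≈ 1.76 mg/L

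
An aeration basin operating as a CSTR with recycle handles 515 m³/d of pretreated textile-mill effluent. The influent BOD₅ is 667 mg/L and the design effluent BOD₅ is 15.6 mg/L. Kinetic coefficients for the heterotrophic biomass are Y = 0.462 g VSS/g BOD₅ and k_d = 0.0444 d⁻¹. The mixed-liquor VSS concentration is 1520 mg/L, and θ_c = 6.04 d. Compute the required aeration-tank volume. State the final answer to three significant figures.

Rearranging the biomass balance for a CMAS with decay, V = Y·Q·ΔS·θ_c / [X·(1+k_d θ_c)] = 0.462 × 515 × (667 − 15.6) × 6.04 / [1520 × (1 + 0.0444 × 6.04)] = 9.36×10^5 / 1928 = 485.6 m³.

V ≈ 486 m³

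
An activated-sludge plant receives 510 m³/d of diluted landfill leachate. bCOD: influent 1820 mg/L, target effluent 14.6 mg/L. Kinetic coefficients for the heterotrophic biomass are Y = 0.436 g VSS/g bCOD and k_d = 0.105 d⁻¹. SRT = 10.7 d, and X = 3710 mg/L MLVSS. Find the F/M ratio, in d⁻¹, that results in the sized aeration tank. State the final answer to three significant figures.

F/M ≈ 0.459 d⁻¹

Rearranging the biomass balance for a CMAS with decay, V = Y·Q·ΔS·θ_c / [X·(1+k_d θ_c)] = 0.436 × 510 × (1820 − 14.6) × 10.7 / [3710 × (1 + 0.105 × 10.7)] = 4.3×10^6 / 7878 = 545.2 m³.
F/M = Q·S₀ / (V·X) = 510 × 1820 / (545.2 × 3710) = 0.4589 g bCOD·(g VSS·d)⁻¹.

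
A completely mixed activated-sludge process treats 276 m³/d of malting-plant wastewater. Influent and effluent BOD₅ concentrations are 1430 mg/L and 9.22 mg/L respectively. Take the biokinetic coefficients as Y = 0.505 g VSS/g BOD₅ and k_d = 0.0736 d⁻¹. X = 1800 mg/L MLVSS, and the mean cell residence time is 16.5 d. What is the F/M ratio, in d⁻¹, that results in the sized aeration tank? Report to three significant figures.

Rearranging the biomass balance for a CMAS with decay, V = Y·Q·ΔS·θ_c / [X·(1+k_d θ_c)] = 0.505 × 276 × (1430 − 9.22) × 16.5 / [1800 × (1 + 0.0736 × 16.5)] = 3.27×10^6 / 3986 = 819.8 m³.
F/M = Q·S₀ / (V·X) = 276 × 1430 / (819.8 × 1800) = 0.2675 g BOD₅·(g VSS·d)⁻¹.

F/M ≈ 0.267 d⁻¹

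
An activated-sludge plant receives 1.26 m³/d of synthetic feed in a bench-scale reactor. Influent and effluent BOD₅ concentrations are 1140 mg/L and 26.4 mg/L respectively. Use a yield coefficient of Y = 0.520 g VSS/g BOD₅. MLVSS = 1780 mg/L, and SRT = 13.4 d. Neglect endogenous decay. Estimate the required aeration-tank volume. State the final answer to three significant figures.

V ≈ 5.49 m³

Biomass mass balance (decay neglected): V·X = Y·Q·(S₀ − S)·θ_c, so V = 0.520 × 1.26 × (1140 − 26.4) × 13.4 / 1780 = 5.493 m³.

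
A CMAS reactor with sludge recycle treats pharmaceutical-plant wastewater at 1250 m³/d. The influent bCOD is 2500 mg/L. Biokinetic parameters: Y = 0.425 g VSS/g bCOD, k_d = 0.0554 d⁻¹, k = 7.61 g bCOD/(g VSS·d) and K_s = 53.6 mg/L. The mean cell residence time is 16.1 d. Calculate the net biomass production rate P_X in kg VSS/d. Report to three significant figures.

P_X ≈ 701 kg VSS/d

Effluent substrate depends only on kinetics and SRT: S = K_s(1 + k_d θ_c) / [θ_c(Yk − k_d) − 1] = 53.6 × (1 + 0.0554 × 16.1) / [16.1 × (0.425 × 7.61 − 0.0554) − 1] = 101.4 / 50.18 = 2.021 mg/L.
Y_obs = Y / (1 + k_d θ_c) = 0.425 / (1 + 0.0554 × 16.1) = 0.425 / 1.892 = 0.2246.
ΔS = 2500 − 2.02 = 2498 mg/L, so the substrate removal rate is 1250 × 2498/1000 = 3122 kg bCOD/d.
Net biomass production P_X = Y_obs × Q·(S₀ − S) = 0.2246 × 3122 = 701.4 kg VSS/d.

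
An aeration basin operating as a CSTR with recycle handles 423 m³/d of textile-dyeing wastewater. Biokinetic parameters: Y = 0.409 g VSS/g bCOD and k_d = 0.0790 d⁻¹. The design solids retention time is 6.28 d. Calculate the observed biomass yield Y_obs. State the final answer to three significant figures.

Y_obs = Y / (1 + k_d θ_c) = 0.409 / (1 + 0.0790 × 6.28) = 0.409 / 1.496 = 0.2734.

Y_obs ≈ 0.273 g VSS/g bCOD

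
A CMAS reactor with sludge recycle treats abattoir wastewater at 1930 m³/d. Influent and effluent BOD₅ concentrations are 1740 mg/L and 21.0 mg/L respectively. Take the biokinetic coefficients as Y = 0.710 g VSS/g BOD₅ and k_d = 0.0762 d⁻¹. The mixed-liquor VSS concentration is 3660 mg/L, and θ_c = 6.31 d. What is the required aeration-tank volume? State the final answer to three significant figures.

Steady-state biomass mass balance: V·X·(1 + k_d·θ_c) = Y·Q·(S₀ − S)·θ_c, so V = 0.710 × 1930 × (1740 − 21.0) × 6.31 / [3660 × (1 + 0.0762 × 6.31)] = 1.49×10^7 / 5420 = 2742 m³.

V ≈ 2740 m³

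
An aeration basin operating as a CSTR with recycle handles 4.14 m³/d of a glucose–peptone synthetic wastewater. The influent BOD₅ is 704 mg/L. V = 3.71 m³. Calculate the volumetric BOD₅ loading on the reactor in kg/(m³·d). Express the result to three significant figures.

L_v ≈ 0.786 kg BOD₅/(m³·d)

Applied BOD₅ load per unit volume = Q·S₀/V = (4.14 × 704/1000)/3.710 = 0.7856 kg BOD₅·m⁻³·d⁻¹.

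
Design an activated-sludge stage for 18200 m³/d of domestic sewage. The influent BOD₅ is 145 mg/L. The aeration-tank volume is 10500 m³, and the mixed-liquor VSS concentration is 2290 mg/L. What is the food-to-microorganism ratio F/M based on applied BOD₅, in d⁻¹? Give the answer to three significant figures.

Food-to-microorganism ratio F/M = Q S₀ / (V X) = 18200 × 145 / (10500 × 2290) = 0.1098 d⁻¹.

F/M ≈ 0.110 d⁻¹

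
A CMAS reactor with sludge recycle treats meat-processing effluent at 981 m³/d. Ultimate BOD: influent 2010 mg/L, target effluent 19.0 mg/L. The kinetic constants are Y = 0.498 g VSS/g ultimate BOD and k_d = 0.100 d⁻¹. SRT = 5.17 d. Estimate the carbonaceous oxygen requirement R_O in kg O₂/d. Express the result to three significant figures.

Y_obs = Y / (1 + k_d θ_c) = 0.498 / (1 + 0.100 × 5.17) = 0.498 / 1.517 = 0.3283.
ΔS = 2010 − 19.0 = 1991 mg/L, so the substrate removal rate is 981 × 1991/1000 = 1953 kg ultimate BOD/d.
P_X = Y_obs·Q·(S₀ − S) = 0.3283 × 1953 = 641.2 kg VSS/d.
R_O = Q·ΔS − 1.42 P_X = 1953 − 910.5 = 1043 kg O₂/d.

R_O ≈ 1040 kg O₂/d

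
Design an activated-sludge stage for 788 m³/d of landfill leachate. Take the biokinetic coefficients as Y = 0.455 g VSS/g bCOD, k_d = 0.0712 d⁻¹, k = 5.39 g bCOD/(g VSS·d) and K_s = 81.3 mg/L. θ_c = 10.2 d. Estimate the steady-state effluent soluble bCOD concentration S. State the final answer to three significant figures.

S ≈ 6.03 mg/L

From the Monod/SRT balance for a CMAS, S = K_s·(1+k_d θ_c)/[θ_c·(Y k − k_d) − 1] = 81.3 × (1 + 0.0712 × 10.2) / [10.2 × (0.455 × 5.39 − 0.0712) − 1] = 140.3 / 23.29 = 6.026 mg/L.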